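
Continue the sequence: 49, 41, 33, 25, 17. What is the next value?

Differences: 41 - 49 = -8
This is an arithmetic sequence with common difference d = -8.
Next term = 17 + -8 = 9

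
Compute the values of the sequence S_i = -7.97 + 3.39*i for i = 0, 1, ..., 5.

This is an arithmetic sequence.
i=0: S_0 = -7.97 + 3.39*0 = -7.97
i=1: S_1 = -7.97 + 3.39*1 = -4.58
i=2: S_2 = -7.97 + 3.39*2 = -1.19
i=3: S_3 = -7.97 + 3.39*3 = 2.2
i=4: S_4 = -7.97 + 3.39*4 = 5.59
i=5: S_5 = -7.97 + 3.39*5 = 8.98
The first 6 terms are: [-7.97, -4.58, -1.19, 2.2, 5.59, 8.98]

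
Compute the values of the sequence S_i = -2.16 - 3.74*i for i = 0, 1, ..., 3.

This is an arithmetic sequence.
i=0: S_0 = -2.16 + -3.74*0 = -2.16
i=1: S_1 = -2.16 + -3.74*1 = -5.9
i=2: S_2 = -2.16 + -3.74*2 = -9.64
i=3: S_3 = -2.16 + -3.74*3 = -13.38
The first 4 terms are: [-2.16, -5.9, -9.64, -13.38]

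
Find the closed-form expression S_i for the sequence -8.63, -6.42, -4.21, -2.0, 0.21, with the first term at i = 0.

Check differences: -6.42 - -8.63 = 2.21
-4.21 - -6.42 = 2.21
Common difference d = 2.21.
First term a = -8.63.
Formula: S_i = -8.63 + 2.21*i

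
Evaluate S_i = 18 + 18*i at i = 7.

S_7 = 18 + 18*7 = 18 + 126 = 144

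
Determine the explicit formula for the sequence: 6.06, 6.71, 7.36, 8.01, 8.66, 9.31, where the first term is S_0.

Check differences: 6.71 - 6.06 = 0.65
7.36 - 6.71 = 0.65
Common difference d = 0.65.
First term a = 6.06.
Formula: S_i = 6.06 + 0.65*i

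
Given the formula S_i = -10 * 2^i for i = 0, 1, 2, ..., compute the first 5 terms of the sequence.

This is a geometric sequence.
i=0: S_0 = -10 * 2^0 = -10
i=1: S_1 = -10 * 2^1 = -20
i=2: S_2 = -10 * 2^2 = -40
i=3: S_3 = -10 * 2^3 = -80
i=4: S_4 = -10 * 2^4 = -160
The first 5 terms are: [-10, -20, -40, -80, -160]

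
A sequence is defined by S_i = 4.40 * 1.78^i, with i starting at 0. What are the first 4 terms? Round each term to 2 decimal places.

This is a geometric sequence.
i=0: S_0 = 4.4 * 1.78^0 = 4.4
i=1: S_1 = 4.4 * 1.78^1 ≈ 7.83
i=2: S_2 = 4.4 * 1.78^2 ≈ 13.94
i=3: S_3 = 4.4 * 1.78^3 ≈ 24.81
The first 4 terms are: [4.4, 7.83, 13.94, 24.81]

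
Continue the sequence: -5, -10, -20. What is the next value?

Ratios: -10 / -5 = 2.0
This is a geometric sequence with common ratio r = 2.
Next term = -20 * 2 = -40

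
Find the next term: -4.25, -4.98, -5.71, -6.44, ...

Differences: -4.98 - -4.25 = -0.73
This is an arithmetic sequence with common difference d = -0.73.
Next term = -6.44 + -0.73 = -7.17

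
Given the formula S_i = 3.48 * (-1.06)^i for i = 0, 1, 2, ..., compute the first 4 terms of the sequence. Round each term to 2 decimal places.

This is a geometric sequence.
i=0: S_0 = 3.48 * (-1.06)^0 = 3.48
i=1: S_1 = 3.48 * (-1.06)^1 ≈ -3.69
i=2: S_2 = 3.48 * (-1.06)^2 ≈ 3.91
i=3: S_3 = 3.48 * (-1.06)^3 ≈ -4.14
The first 4 terms are: [3.48, -3.69, 3.91, -4.14]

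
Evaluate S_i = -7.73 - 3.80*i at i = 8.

S_8 = -7.73 + -3.8*8 = -7.73 + -30.4 = -38.13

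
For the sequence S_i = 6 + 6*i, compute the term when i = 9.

S_9 = 6 + 6*9 = 6 + 54 = 60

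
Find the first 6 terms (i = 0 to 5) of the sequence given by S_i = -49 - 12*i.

This is an arithmetic sequence.
i=0: S_0 = -49 + -12*0 = -49
i=1: S_1 = -49 + -12*1 = -61
i=2: S_2 = -49 + -12*2 = -73
i=3: S_3 = -49 + -12*3 = -85
i=4: S_4 = -49 + -12*4 = -97
i=5: S_5 = -49 + -12*5 = -109
The first 6 terms are: [-49, -61, -73, -85, -97, -109]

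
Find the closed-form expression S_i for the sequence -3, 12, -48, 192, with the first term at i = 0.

Check ratios: 12 / -3 = -4.0
Common ratio r = -4.
First term a = -3.
Formula: S_i = -3 * (-4)^i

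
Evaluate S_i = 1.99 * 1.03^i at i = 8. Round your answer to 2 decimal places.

S_8 = 1.99 * 1.03^8 ≈ 1.99 * 1.2668 ≈ 2.52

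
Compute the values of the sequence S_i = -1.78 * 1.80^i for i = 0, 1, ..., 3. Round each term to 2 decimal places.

This is a geometric sequence.
i=0: S_0 = -1.78 * 1.8^0 = -1.78
i=1: S_1 = -1.78 * 1.8^1 ≈ -3.2
i=2: S_2 = -1.78 * 1.8^2 ≈ -5.77
i=3: S_3 = -1.78 * 1.8^3 ≈ -10.38
The first 4 terms are: [-1.78, -3.2, -5.77, -10.38]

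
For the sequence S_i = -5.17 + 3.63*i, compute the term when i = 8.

S_8 = -5.17 + 3.63*8 = -5.17 + 29.04 = 23.87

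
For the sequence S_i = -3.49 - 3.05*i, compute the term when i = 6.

S_6 = -3.49 + -3.05*6 = -3.49 + -18.3 = -21.79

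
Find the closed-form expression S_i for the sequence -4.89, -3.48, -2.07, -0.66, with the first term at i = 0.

Check differences: -3.48 - -4.89 = 1.41
-2.07 - -3.48 = 1.41
Common difference d = 1.41.
First term a = -4.89.
Formula: S_i = -4.89 + 1.41*i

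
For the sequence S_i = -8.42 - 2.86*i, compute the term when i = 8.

S_8 = -8.42 + -2.86*8 = -8.42 + -22.88 = -31.3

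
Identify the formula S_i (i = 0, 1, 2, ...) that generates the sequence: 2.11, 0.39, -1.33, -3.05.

Check differences: 0.39 - 2.11 = -1.72
-1.33 - 0.39 = -1.72
Common difference d = -1.72.
First term a = 2.11.
Formula: S_i = 2.11 - 1.72*i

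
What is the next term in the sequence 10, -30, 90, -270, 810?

Ratios: -30 / 10 = -3.0
This is a geometric sequence with common ratio r = -3.
Next term = 810 * -3 = -2430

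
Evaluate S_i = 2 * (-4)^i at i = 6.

S_6 = 2 * (-4)^6 = 2 * 4096 = 8192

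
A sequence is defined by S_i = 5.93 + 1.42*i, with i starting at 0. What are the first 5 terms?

This is an arithmetic sequence.
i=0: S_0 = 5.93 + 1.42*0 = 5.93
i=1: S_1 = 5.93 + 1.42*1 = 7.35
i=2: S_2 = 5.93 + 1.42*2 = 8.77
i=3: S_3 = 5.93 + 1.42*3 = 10.19
i=4: S_4 = 5.93 + 1.42*4 = 11.61
The first 5 terms are: [5.93, 7.35, 8.77, 10.19, 11.61]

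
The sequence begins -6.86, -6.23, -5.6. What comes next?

Differences: -6.23 - -6.86 = 0.63
This is an arithmetic sequence with common difference d = 0.63.
Next term = -5.6 + 0.63 = -4.97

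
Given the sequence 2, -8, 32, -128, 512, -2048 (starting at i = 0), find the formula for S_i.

Check ratios: -8 / 2 = -4.0
Common ratio r = -4.
First term a = 2.
Formula: S_i = 2 * (-4)^i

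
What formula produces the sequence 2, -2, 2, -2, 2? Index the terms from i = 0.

Check ratios: -2 / 2 = -1.0
Common ratio r = -1.
First term a = 2.
Formula: S_i = 2 * (-1)^i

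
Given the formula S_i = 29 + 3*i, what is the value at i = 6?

S_6 = 29 + 3*6 = 29 + 18 = 47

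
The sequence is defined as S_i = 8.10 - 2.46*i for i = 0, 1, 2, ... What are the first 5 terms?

This is an arithmetic sequence.
i=0: S_0 = 8.1 + -2.46*0 = 8.1
i=1: S_1 = 8.1 + -2.46*1 = 5.64
i=2: S_2 = 8.1 + -2.46*2 = 3.18
i=3: S_3 = 8.1 + -2.46*3 = 0.72
i=4: S_4 = 8.1 + -2.46*4 = -1.74
The first 5 terms are: [8.1, 5.64, 3.18, 0.72, -1.74]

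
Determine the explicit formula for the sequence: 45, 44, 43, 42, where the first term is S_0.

Check differences: 44 - 45 = -1
43 - 44 = -1
Common difference d = -1.
First term a = 45.
Formula: S_i = 45 - 1*i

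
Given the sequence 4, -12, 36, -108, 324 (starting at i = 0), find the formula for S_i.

Check ratios: -12 / 4 = -3.0
Common ratio r = -3.
First term a = 4.
Formula: S_i = 4 * (-3)^i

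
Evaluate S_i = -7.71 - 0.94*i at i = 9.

S_9 = -7.71 + -0.94*9 = -7.71 + -8.46 = -16.17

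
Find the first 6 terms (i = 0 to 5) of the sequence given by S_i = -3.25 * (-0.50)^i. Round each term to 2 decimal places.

This is a geometric sequence.
i=0: S_0 = -3.25 * (-0.5)^0 = -3.25
i=1: S_1 = -3.25 * (-0.5)^1 ≈ 1.63
i=2: S_2 = -3.25 * (-0.5)^2 ≈ -0.81
i=3: S_3 = -3.25 * (-0.5)^3 ≈ 0.41
i=4: S_4 = -3.25 * (-0.5)^4 ≈ -0.2
i=5: S_5 = -3.25 * (-0.5)^5 ≈ 0.1
The first 6 terms are: [-3.25, 1.63, -0.81, 0.41, -0.2, 0.1]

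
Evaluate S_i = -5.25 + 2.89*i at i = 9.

S_9 = -5.25 + 2.89*9 = -5.25 + 26.01 = 20.76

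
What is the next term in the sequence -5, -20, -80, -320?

Ratios: -20 / -5 = 4.0
This is a geometric sequence with common ratio r = 4.
Next term = -320 * 4 = -1280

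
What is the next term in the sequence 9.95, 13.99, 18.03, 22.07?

Differences: 13.99 - 9.95 = 4.04
This is an arithmetic sequence with common difference d = 4.04.
Next term = 22.07 + 4.04 = 26.11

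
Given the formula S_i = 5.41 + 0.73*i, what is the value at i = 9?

S_9 = 5.41 + 0.73*9 = 5.41 + 6.57 = 11.98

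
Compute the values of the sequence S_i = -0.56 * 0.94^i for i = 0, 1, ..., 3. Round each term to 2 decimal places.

This is a geometric sequence.
i=0: S_0 = -0.56 * 0.94^0 = -0.56
i=1: S_1 = -0.56 * 0.94^1 ≈ -0.53
i=2: S_2 = -0.56 * 0.94^2 ≈ -0.49
i=3: S_3 = -0.56 * 0.94^3 ≈ -0.47
The first 4 terms are: [-0.56, -0.53, -0.49, -0.47]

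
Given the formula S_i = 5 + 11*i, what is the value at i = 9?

S_9 = 5 + 11*9 = 5 + 99 = 104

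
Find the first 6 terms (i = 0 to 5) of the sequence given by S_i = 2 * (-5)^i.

This is a geometric sequence.
i=0: S_0 = 2 * (-5)^0 = 2
i=1: S_1 = 2 * (-5)^1 = -10
i=2: S_2 = 2 * (-5)^2 = 50
i=3: S_3 = 2 * (-5)^3 = -250
i=4: S_4 = 2 * (-5)^4 = 1250
i=5: S_5 = 2 * (-5)^5 = -6250
The first 6 terms are: [2, -10, 50, -250, 1250, -6250]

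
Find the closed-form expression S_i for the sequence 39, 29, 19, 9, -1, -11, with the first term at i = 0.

Check differences: 29 - 39 = -10
19 - 29 = -10
Common difference d = -10.
First term a = 39.
Formula: S_i = 39 - 10*i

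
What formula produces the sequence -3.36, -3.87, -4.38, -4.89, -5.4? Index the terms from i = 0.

Check differences: -3.87 - -3.36 = -0.51
-4.38 - -3.87 = -0.51
Common difference d = -0.51.
First term a = -3.36.
Formula: S_i = -3.36 - 0.51*i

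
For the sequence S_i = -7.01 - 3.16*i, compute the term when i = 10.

S_10 = -7.01 + -3.16*10 = -7.01 + -31.6 = -38.61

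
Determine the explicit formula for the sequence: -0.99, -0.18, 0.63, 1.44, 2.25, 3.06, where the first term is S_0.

Check differences: -0.18 - -0.99 = 0.81
0.63 - -0.18 = 0.81
Common difference d = 0.81.
First term a = -0.99.
Formula: S_i = -0.99 + 0.81*i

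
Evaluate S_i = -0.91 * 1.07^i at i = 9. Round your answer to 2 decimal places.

S_9 = -0.91 * 1.07^9 ≈ -0.91 * 1.8385 ≈ -1.67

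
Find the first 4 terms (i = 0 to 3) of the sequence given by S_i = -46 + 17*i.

This is an arithmetic sequence.
i=0: S_0 = -46 + 17*0 = -46
i=1: S_1 = -46 + 17*1 = -29
i=2: S_2 = -46 + 17*2 = -12
i=3: S_3 = -46 + 17*3 = 5
The first 4 terms are: [-46, -29, -12, 5]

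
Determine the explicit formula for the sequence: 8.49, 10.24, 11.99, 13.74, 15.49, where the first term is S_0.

Check differences: 10.24 - 8.49 = 1.75
11.99 - 10.24 = 1.75
Common difference d = 1.75.
First term a = 8.49.
Formula: S_i = 8.49 + 1.75*i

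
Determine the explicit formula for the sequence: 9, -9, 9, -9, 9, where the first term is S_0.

Check ratios: -9 / 9 = -1.0
Common ratio r = -1.
First term a = 9.
Formula: S_i = 9 * (-1)^i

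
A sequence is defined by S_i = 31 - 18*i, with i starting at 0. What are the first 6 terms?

This is an arithmetic sequence.
i=0: S_0 = 31 + -18*0 = 31
i=1: S_1 = 31 + -18*1 = 13
i=2: S_2 = 31 + -18*2 = -5
i=3: S_3 = 31 + -18*3 = -23
i=4: S_4 = 31 + -18*4 = -41
i=5: S_5 = 31 + -18*5 = -59
The first 6 terms are: [31, 13, -5, -23, -41, -59]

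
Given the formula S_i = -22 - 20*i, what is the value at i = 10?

S_10 = -22 + -20*10 = -22 + -200 = -222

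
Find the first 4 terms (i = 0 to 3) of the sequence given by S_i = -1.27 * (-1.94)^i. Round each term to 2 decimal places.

This is a geometric sequence.
i=0: S_0 = -1.27 * (-1.94)^0 = -1.27
i=1: S_1 = -1.27 * (-1.94)^1 ≈ 2.46
i=2: S_2 = -1.27 * (-1.94)^2 ≈ -4.78
i=3: S_3 = -1.27 * (-1.94)^3 ≈ 9.27
The first 4 terms are: [-1.27, 2.46, -4.78, 9.27]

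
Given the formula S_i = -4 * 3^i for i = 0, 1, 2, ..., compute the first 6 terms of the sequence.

This is a geometric sequence.
i=0: S_0 = -4 * 3^0 = -4
i=1: S_1 = -4 * 3^1 = -12
i=2: S_2 = -4 * 3^2 = -36
i=3: S_3 = -4 * 3^3 = -108
i=4: S_4 = -4 * 3^4 = -324
i=5: S_5 = -4 * 3^5 = -972
The first 6 terms are: [-4, -12, -36, -108, -324, -972]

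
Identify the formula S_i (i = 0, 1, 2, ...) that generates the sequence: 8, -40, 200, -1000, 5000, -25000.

Check ratios: -40 / 8 = -5.0
Common ratio r = -5.
First term a = 8.
Formula: S_i = 8 * (-5)^i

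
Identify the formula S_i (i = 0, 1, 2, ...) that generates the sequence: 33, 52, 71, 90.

Check differences: 52 - 33 = 19
71 - 52 = 19
Common difference d = 19.
First term a = 33.
Formula: S_i = 33 + 19*i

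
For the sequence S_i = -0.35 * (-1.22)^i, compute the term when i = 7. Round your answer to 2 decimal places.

S_7 = -0.35 * (-1.22)^7 ≈ -0.35 * -4.0227 ≈ 1.41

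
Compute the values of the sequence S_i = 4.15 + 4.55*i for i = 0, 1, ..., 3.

This is an arithmetic sequence.
i=0: S_0 = 4.15 + 4.55*0 = 4.15
i=1: S_1 = 4.15 + 4.55*1 = 8.7
i=2: S_2 = 4.15 + 4.55*2 = 13.25
i=3: S_3 = 4.15 + 4.55*3 = 17.8
The first 4 terms are: [4.15, 8.7, 13.25, 17.8]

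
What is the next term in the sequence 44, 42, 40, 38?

Differences: 42 - 44 = -2
This is an arithmetic sequence with common difference d = -2.
Next term = 38 + -2 = 36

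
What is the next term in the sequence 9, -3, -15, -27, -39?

Differences: -3 - 9 = -12
This is an arithmetic sequence with common difference d = -12.
Next term = -39 + -12 = -51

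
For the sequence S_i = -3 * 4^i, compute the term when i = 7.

S_7 = -3 * 4^7 = -3 * 16384 = -49152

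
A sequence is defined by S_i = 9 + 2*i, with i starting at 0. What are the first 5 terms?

This is an arithmetic sequence.
i=0: S_0 = 9 + 2*0 = 9
i=1: S_1 = 9 + 2*1 = 11
i=2: S_2 = 9 + 2*2 = 13
i=3: S_3 = 9 + 2*3 = 15
i=4: S_4 = 9 + 2*4 = 17
The first 5 terms are: [9, 11, 13, 15, 17]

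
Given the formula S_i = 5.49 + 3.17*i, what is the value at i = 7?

S_7 = 5.49 + 3.17*7 = 5.49 + 22.19 = 27.68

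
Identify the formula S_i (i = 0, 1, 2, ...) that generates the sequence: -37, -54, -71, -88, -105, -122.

Check differences: -54 - -37 = -17
-71 - -54 = -17
Common difference d = -17.
First term a = -37.
Formula: S_i = -37 - 17*i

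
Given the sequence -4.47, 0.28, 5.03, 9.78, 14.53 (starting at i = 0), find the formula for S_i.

Check differences: 0.28 - -4.47 = 4.75
5.03 - 0.28 = 4.75
Common difference d = 4.75.
First term a = -4.47.
Formula: S_i = -4.47 + 4.75*i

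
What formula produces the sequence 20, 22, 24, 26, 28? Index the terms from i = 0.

Check differences: 22 - 20 = 2
24 - 22 = 2
Common difference d = 2.
First term a = 20.
Formula: S_i = 20 + 2*i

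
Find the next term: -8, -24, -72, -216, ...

Ratios: -24 / -8 = 3.0
This is a geometric sequence with common ratio r = 3.
Next term = -216 * 3 = -648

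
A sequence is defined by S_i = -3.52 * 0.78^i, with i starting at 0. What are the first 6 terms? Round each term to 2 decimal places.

This is a geometric sequence.
i=0: S_0 = -3.52 * 0.78^0 = -3.52
i=1: S_1 = -3.52 * 0.78^1 ≈ -2.75
i=2: S_2 = -3.52 * 0.78^2 ≈ -2.14
i=3: S_3 = -3.52 * 0.78^3 ≈ -1.67
i=4: S_4 = -3.52 * 0.78^4 ≈ -1.3
i=5: S_5 = -3.52 * 0.78^5 ≈ -1.02
The first 6 terms are: [-3.52, -2.75, -2.14, -1.67, -1.3, -1.02]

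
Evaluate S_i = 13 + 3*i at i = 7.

S_7 = 13 + 3*7 = 13 + 21 = 34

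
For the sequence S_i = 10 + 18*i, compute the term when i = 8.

S_8 = 10 + 18*8 = 10 + 144 = 154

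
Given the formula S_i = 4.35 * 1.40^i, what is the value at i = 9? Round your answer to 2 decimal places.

S_9 = 4.35 * 1.4^9 ≈ 4.35 * 20.661 ≈ 89.88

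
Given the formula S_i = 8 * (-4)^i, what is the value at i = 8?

S_8 = 8 * (-4)^8 = 8 * 65536 = 524288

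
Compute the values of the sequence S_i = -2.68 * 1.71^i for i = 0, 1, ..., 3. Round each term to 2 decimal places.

This is a geometric sequence.
i=0: S_0 = -2.68 * 1.71^0 = -2.68
i=1: S_1 = -2.68 * 1.71^1 ≈ -4.58
i=2: S_2 = -2.68 * 1.71^2 ≈ -7.84
i=3: S_3 = -2.68 * 1.71^3 ≈ -13.4
The first 4 terms are: [-2.68, -4.58, -7.84, -13.4]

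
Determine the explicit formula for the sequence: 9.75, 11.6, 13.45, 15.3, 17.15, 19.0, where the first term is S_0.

Check differences: 11.6 - 9.75 = 1.85
13.45 - 11.6 = 1.85
Common difference d = 1.85.
First term a = 9.75.
Formula: S_i = 9.75 + 1.85*i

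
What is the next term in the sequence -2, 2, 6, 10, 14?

Differences: 2 - -2 = 4
This is an arithmetic sequence with common difference d = 4.
Next term = 14 + 4 = 18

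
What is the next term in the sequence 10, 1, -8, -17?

Differences: 1 - 10 = -9
This is an arithmetic sequence with common difference d = -9.
Next term = -17 + -9 = -26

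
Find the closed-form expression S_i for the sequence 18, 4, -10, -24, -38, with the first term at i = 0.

Check differences: 4 - 18 = -14
-10 - 4 = -14
Common difference d = -14.
First term a = 18.
Formula: S_i = 18 - 14*i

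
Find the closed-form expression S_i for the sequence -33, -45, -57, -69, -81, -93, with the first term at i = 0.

Check differences: -45 - -33 = -12
-57 - -45 = -12
Common difference d = -12.
First term a = -33.
Formula: S_i = -33 - 12*i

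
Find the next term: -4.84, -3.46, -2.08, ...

Differences: -3.46 - -4.84 = 1.38
This is an arithmetic sequence with common difference d = 1.38.
Next term = -2.08 + 1.38 = -0.7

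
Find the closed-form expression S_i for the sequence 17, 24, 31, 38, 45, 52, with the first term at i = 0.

Check differences: 24 - 17 = 7
31 - 24 = 7
Common difference d = 7.
First term a = 17.
Formula: S_i = 17 + 7*i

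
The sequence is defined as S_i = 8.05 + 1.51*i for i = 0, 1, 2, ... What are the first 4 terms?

This is an arithmetic sequence.
i=0: S_0 = 8.05 + 1.51*0 = 8.05
i=1: S_1 = 8.05 + 1.51*1 = 9.56
i=2: S_2 = 8.05 + 1.51*2 = 11.07
i=3: S_3 = 8.05 + 1.51*3 = 12.58
The first 4 terms are: [8.05, 9.56, 11.07, 12.58]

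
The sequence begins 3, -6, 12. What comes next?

Ratios: -6 / 3 = -2.0
This is a geometric sequence with common ratio r = -2.
Next term = 12 * -2 = -24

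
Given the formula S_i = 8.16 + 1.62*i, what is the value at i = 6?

S_6 = 8.16 + 1.62*6 = 8.16 + 9.72 = 17.88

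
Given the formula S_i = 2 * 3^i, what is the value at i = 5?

S_5 = 2 * 3^5 = 2 * 243 = 486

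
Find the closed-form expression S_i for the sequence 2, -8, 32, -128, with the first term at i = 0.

Check ratios: -8 / 2 = -4.0
Common ratio r = -4.
First term a = 2.
Formula: S_i = 2 * (-4)^i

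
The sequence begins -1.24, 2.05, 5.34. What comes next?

Differences: 2.05 - -1.24 = 3.29
This is an arithmetic sequence with common difference d = 3.29.
Next term = 5.34 + 3.29 = 8.63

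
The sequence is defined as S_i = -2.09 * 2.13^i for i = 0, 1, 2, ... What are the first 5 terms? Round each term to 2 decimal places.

This is a geometric sequence.
i=0: S_0 = -2.09 * 2.13^0 = -2.09
i=1: S_1 = -2.09 * 2.13^1 ≈ -4.45
i=2: S_2 = -2.09 * 2.13^2 ≈ -9.48
i=3: S_3 = -2.09 * 2.13^3 ≈ -20.2
i=4: S_4 = -2.09 * 2.13^4 ≈ -43.02
The first 5 terms are: [-2.09, -4.45, -9.48, -20.2, -43.02]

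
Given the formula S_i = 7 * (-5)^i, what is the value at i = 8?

S_8 = 7 * (-5)^8 = 7 * 390625 = 2734375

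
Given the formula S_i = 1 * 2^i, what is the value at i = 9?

S_9 = 1 * 2^9 = 1 * 512 = 512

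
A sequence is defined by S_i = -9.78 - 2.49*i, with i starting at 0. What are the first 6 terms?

This is an arithmetic sequence.
i=0: S_0 = -9.78 + -2.49*0 = -9.78
i=1: S_1 = -9.78 + -2.49*1 = -12.27
i=2: S_2 = -9.78 + -2.49*2 = -14.76
i=3: S_3 = -9.78 + -2.49*3 = -17.25
i=4: S_4 = -9.78 + -2.49*4 = -19.74
i=5: S_5 = -9.78 + -2.49*5 = -22.23
The first 6 terms are: [-9.78, -12.27, -14.76, -17.25, -19.74, -22.23]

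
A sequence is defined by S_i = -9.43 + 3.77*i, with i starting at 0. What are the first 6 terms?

This is an arithmetic sequence.
i=0: S_0 = -9.43 + 3.77*0 = -9.43
i=1: S_1 = -9.43 + 3.77*1 = -5.66
i=2: S_2 = -9.43 + 3.77*2 = -1.89
i=3: S_3 = -9.43 + 3.77*3 = 1.88
i=4: S_4 = -9.43 + 3.77*4 = 5.65
i=5: S_5 = -9.43 + 3.77*5 = 9.42
The first 6 terms are: [-9.43, -5.66, -1.89, 1.88, 5.65, 9.42]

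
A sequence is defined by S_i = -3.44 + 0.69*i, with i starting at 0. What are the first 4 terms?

This is an arithmetic sequence.
i=0: S_0 = -3.44 + 0.69*0 = -3.44
i=1: S_1 = -3.44 + 0.69*1 = -2.75
i=2: S_2 = -3.44 + 0.69*2 = -2.06
i=3: S_3 = -3.44 + 0.69*3 = -1.37
The first 4 terms are: [-3.44, -2.75, -2.06, -1.37]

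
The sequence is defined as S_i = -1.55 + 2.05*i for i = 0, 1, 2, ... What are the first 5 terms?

This is an arithmetic sequence.
i=0: S_0 = -1.55 + 2.05*0 = -1.55
i=1: S_1 = -1.55 + 2.05*1 = 0.5
i=2: S_2 = -1.55 + 2.05*2 = 2.55
i=3: S_3 = -1.55 + 2.05*3 = 4.6
i=4: S_4 = -1.55 + 2.05*4 = 6.65
The first 5 terms are: [-1.55, 0.5, 2.55, 4.6, 6.65]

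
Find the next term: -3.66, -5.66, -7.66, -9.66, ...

Differences: -5.66 - -3.66 = -2.0
This is an arithmetic sequence with common difference d = -2.0.
Next term = -9.66 + -2.0 = -11.66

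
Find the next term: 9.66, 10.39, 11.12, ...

Differences: 10.39 - 9.66 = 0.73
This is an arithmetic sequence with common difference d = 0.73.
Next term = 11.12 + 0.73 = 11.85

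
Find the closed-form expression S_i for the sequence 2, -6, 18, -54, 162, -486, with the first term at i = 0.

Check ratios: -6 / 2 = -3.0
Common ratio r = -3.
First term a = 2.
Formula: S_i = 2 * (-3)^i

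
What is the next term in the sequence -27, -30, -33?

Differences: -30 - -27 = -3
This is an arithmetic sequence with common difference d = -3.
Next term = -33 + -3 = -36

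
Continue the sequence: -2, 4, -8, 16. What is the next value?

Ratios: 4 / -2 = -2.0
This is a geometric sequence with common ratio r = -2.
Next term = 16 * -2 = -32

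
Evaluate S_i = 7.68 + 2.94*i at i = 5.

S_5 = 7.68 + 2.94*5 = 7.68 + 14.7 = 22.38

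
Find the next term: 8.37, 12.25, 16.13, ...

Differences: 12.25 - 8.37 = 3.88
This is an arithmetic sequence with common difference d = 3.88.
Next term = 16.13 + 3.88 = 20.01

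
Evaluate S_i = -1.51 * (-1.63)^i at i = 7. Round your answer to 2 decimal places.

S_7 = -1.51 * (-1.63)^7 ≈ -1.51 * -30.5713 ≈ 46.16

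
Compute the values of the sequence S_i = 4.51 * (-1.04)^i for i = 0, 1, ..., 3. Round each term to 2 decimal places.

This is a geometric sequence.
i=0: S_0 = 4.51 * (-1.04)^0 = 4.51
i=1: S_1 = 4.51 * (-1.04)^1 ≈ -4.69
i=2: S_2 = 4.51 * (-1.04)^2 ≈ 4.88
i=3: S_3 = 4.51 * (-1.04)^3 ≈ -5.07
The first 4 terms are: [4.51, -4.69, 4.88, -5.07]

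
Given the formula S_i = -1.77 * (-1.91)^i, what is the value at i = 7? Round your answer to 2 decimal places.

S_7 = -1.77 * (-1.91)^7 ≈ -1.77 * -92.7328 ≈ 164.14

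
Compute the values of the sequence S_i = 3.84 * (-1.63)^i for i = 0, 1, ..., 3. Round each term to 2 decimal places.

This is a geometric sequence.
i=0: S_0 = 3.84 * (-1.63)^0 = 3.84
i=1: S_1 = 3.84 * (-1.63)^1 ≈ -6.26
i=2: S_2 = 3.84 * (-1.63)^2 ≈ 10.2
i=3: S_3 = 3.84 * (-1.63)^3 ≈ -16.63
The first 4 terms are: [3.84, -6.26, 10.2, -16.63]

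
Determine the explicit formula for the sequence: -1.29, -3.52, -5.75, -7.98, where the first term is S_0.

Check differences: -3.52 - -1.29 = -2.23
-5.75 - -3.52 = -2.23
Common difference d = -2.23.
First term a = -1.29.
Formula: S_i = -1.29 - 2.23*i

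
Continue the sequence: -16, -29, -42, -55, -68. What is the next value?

Differences: -29 - -16 = -13
This is an arithmetic sequence with common difference d = -13.
Next term = -68 + -13 = -81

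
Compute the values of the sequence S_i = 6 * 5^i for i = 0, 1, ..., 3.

This is a geometric sequence.
i=0: S_0 = 6 * 5^0 = 6
i=1: S_1 = 6 * 5^1 = 30
i=2: S_2 = 6 * 5^2 = 150
i=3: S_3 = 6 * 5^3 = 750
The first 4 terms are: [6, 30, 150, 750]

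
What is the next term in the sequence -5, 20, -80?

Ratios: 20 / -5 = -4.0
This is a geometric sequence with common ratio r = -4.
Next term = -80 * -4 = 320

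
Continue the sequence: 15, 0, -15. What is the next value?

Differences: 0 - 15 = -15
This is an arithmetic sequence with common difference d = -15.
Next term = -15 + -15 = -30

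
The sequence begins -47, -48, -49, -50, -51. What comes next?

Differences: -48 - -47 = -1
This is an arithmetic sequence with common difference d = -1.
Next term = -51 + -1 = -52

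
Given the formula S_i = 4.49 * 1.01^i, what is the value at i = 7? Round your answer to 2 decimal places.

S_7 = 4.49 * 1.01^7 ≈ 4.49 * 1.0721 ≈ 4.81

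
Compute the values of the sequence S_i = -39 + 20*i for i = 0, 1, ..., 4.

This is an arithmetic sequence.
i=0: S_0 = -39 + 20*0 = -39
i=1: S_1 = -39 + 20*1 = -19
i=2: S_2 = -39 + 20*2 = 1
i=3: S_3 = -39 + 20*3 = 21
i=4: S_4 = -39 + 20*4 = 41
The first 5 terms are: [-39, -19, 1, 21, 41]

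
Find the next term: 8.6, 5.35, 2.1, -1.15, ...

Differences: 5.35 - 8.6 = -3.25
This is an arithmetic sequence with common difference d = -3.25.
Next term = -1.15 + -3.25 = -4.4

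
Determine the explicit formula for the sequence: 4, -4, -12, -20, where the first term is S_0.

Check differences: -4 - 4 = -8
-12 - -4 = -8
Common difference d = -8.
First term a = 4.
Formula: S_i = 4 - 8*i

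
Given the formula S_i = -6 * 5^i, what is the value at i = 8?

S_8 = -6 * 5^8 = -6 * 390625 = -2343750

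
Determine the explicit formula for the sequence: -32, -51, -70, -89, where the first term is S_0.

Check differences: -51 - -32 = -19
-70 - -51 = -19
Common difference d = -19.
First term a = -32.
Formula: S_i = -32 - 19*i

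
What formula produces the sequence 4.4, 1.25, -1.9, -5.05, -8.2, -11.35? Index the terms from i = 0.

Check differences: 1.25 - 4.4 = -3.15
-1.9 - 1.25 = -3.15
Common difference d = -3.15.
First term a = 4.4.
Formula: S_i = 4.40 - 3.15*i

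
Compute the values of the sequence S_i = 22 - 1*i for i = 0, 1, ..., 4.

This is an arithmetic sequence.
i=0: S_0 = 22 + -1*0 = 22
i=1: S_1 = 22 + -1*1 = 21
i=2: S_2 = 22 + -1*2 = 20
i=3: S_3 = 22 + -1*3 = 19
i=4: S_4 = 22 + -1*4 = 18
The first 5 terms are: [22, 21, 20, 19, 18]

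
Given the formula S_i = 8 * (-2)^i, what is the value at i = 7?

S_7 = 8 * (-2)^7 = 8 * -128 = -1024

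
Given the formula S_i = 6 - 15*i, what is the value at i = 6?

S_6 = 6 + -15*6 = 6 + -90 = -84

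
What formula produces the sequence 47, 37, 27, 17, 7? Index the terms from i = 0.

Check differences: 37 - 47 = -10
27 - 37 = -10
Common difference d = -10.
First term a = 47.
Formula: S_i = 47 - 10*i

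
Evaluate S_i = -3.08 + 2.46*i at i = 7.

S_7 = -3.08 + 2.46*7 = -3.08 + 17.22 = 14.14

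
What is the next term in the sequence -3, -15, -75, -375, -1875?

Ratios: -15 / -3 = 5.0
This is a geometric sequence with common ratio r = 5.
Next term = -1875 * 5 = -9375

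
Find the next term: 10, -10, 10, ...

Ratios: -10 / 10 = -1.0
This is a geometric sequence with common ratio r = -1.
Next term = 10 * -1 = -10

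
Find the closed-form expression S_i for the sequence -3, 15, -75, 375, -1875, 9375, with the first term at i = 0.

Check ratios: 15 / -3 = -5.0
Common ratio r = -5.
First term a = -3.
Formula: S_i = -3 * (-5)^i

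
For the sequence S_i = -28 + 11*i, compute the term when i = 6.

S_6 = -28 + 11*6 = -28 + 66 = 38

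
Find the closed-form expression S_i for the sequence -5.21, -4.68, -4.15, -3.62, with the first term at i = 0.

Check differences: -4.68 - -5.21 = 0.53
-4.15 - -4.68 = 0.53
Common difference d = 0.53.
First term a = -5.21.
Formula: S_i = -5.21 + 0.53*i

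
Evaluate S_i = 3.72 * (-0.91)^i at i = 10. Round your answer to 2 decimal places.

S_10 = 3.72 * (-0.91)^10 ≈ 3.72 * 0.3894 ≈ 1.45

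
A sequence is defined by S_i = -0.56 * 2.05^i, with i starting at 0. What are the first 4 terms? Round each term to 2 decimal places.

This is a geometric sequence.
i=0: S_0 = -0.56 * 2.05^0 = -0.56
i=1: S_1 = -0.56 * 2.05^1 ≈ -1.15
i=2: S_2 = -0.56 * 2.05^2 ≈ -2.35
i=3: S_3 = -0.56 * 2.05^3 ≈ -4.82
The first 4 terms are: [-0.56, -1.15, -2.35, -4.82]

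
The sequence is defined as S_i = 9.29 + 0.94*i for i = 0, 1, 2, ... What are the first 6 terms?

This is an arithmetic sequence.
i=0: S_0 = 9.29 + 0.94*0 = 9.29
i=1: S_1 = 9.29 + 0.94*1 = 10.23
i=2: S_2 = 9.29 + 0.94*2 = 11.17
i=3: S_3 = 9.29 + 0.94*3 = 12.11
i=4: S_4 = 9.29 + 0.94*4 = 13.05
i=5: S_5 = 9.29 + 0.94*5 = 13.99
The first 6 terms are: [9.29, 10.23, 11.17, 12.11, 13.05, 13.99]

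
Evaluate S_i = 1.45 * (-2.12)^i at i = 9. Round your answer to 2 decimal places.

S_9 = 1.45 * (-2.12)^9 ≈ 1.45 * -865.0132 ≈ -1254.27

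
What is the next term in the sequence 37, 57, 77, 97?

Differences: 57 - 37 = 20
This is an arithmetic sequence with common difference d = 20.
Next term = 97 + 20 = 117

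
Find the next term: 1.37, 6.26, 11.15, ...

Differences: 6.26 - 1.37 = 4.89
This is an arithmetic sequence with common difference d = 4.89.
Next term = 11.15 + 4.89 = 16.04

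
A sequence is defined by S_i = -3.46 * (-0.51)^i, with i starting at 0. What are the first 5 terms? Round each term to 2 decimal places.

This is a geometric sequence.
i=0: S_0 = -3.46 * (-0.51)^0 = -3.46
i=1: S_1 = -3.46 * (-0.51)^1 ≈ 1.76
i=2: S_2 = -3.46 * (-0.51)^2 ≈ -0.9
i=3: S_3 = -3.46 * (-0.51)^3 ≈ 0.46
i=4: S_4 = -3.46 * (-0.51)^4 ≈ -0.23
The first 5 terms are: [-3.46, 1.76, -0.9, 0.46, -0.23]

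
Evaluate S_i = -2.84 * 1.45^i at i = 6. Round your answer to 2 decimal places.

S_6 = -2.84 * 1.45^6 ≈ -2.84 * 9.2941 ≈ -26.4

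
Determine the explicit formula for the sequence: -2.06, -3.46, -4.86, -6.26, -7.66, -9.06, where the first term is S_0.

Check differences: -3.46 - -2.06 = -1.4
-4.86 - -3.46 = -1.4
Common difference d = -1.4.
First term a = -2.06.
Formula: S_i = -2.06 - 1.40*i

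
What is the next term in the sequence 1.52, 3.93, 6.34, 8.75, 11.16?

Differences: 3.93 - 1.52 = 2.41
This is an arithmetic sequence with common difference d = 2.41.
Next term = 11.16 + 2.41 = 13.57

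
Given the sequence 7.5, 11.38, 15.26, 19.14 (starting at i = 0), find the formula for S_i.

Check differences: 11.38 - 7.5 = 3.88
15.26 - 11.38 = 3.88
Common difference d = 3.88.
First term a = 7.5.
Formula: S_i = 7.50 + 3.88*i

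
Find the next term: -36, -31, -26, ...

Differences: -31 - -36 = 5
This is an arithmetic sequence with common difference d = 5.
Next term = -26 + 5 = -21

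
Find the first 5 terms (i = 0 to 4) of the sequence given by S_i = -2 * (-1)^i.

This is a geometric sequence.
i=0: S_0 = -2 * (-1)^0 = -2
i=1: S_1 = -2 * (-1)^1 = 2
i=2: S_2 = -2 * (-1)^2 = -2
i=3: S_3 = -2 * (-1)^3 = 2
i=4: S_4 = -2 * (-1)^4 = -2
The first 5 terms are: [-2, 2, -2, 2, -2]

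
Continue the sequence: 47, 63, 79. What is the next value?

Differences: 63 - 47 = 16
This is an arithmetic sequence with common difference d = 16.
Next term = 79 + 16 = 95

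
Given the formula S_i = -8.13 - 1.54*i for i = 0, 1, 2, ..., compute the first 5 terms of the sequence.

This is an arithmetic sequence.
i=0: S_0 = -8.13 + -1.54*0 = -8.13
i=1: S_1 = -8.13 + -1.54*1 = -9.67
i=2: S_2 = -8.13 + -1.54*2 = -11.21
i=3: S_3 = -8.13 + -1.54*3 = -12.75
i=4: S_4 = -8.13 + -1.54*4 = -14.29
The first 5 terms are: [-8.13, -9.67, -11.21, -12.75, -14.29]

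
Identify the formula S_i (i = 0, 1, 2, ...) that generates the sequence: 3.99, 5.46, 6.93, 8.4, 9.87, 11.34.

Check differences: 5.46 - 3.99 = 1.47
6.93 - 5.46 = 1.47
Common difference d = 1.47.
First term a = 3.99.
Formula: S_i = 3.99 + 1.47*i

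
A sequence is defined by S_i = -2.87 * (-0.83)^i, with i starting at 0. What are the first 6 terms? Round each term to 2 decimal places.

This is a geometric sequence.
i=0: S_0 = -2.87 * (-0.83)^0 = -2.87
i=1: S_1 = -2.87 * (-0.83)^1 ≈ 2.38
i=2: S_2 = -2.87 * (-0.83)^2 ≈ -1.98
i=3: S_3 = -2.87 * (-0.83)^3 ≈ 1.64
i=4: S_4 = -2.87 * (-0.83)^4 ≈ -1.36
i=5: S_5 = -2.87 * (-0.83)^5 ≈ 1.13
The first 6 terms are: [-2.87, 2.38, -1.98, 1.64, -1.36, 1.13]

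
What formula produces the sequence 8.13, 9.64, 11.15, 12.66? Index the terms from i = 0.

Check differences: 9.64 - 8.13 = 1.51
11.15 - 9.64 = 1.51
Common difference d = 1.51.
First term a = 8.13.
Formula: S_i = 8.13 + 1.51*i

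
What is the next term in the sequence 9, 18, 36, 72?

Ratios: 18 / 9 = 2.0
This is a geometric sequence with common ratio r = 2.
Next term = 72 * 2 = 144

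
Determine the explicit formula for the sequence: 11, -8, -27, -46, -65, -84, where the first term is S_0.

Check differences: -8 - 11 = -19
-27 - -8 = -19
Common difference d = -19.
First term a = 11.
Formula: S_i = 11 - 19*i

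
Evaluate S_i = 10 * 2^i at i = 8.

S_8 = 10 * 2^8 = 10 * 256 = 2560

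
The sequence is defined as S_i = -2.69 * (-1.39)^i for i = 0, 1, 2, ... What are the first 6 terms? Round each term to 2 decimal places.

This is a geometric sequence.
i=0: S_0 = -2.69 * (-1.39)^0 = -2.69
i=1: S_1 = -2.69 * (-1.39)^1 ≈ 3.74
i=2: S_2 = -2.69 * (-1.39)^2 ≈ -5.2
i=3: S_3 = -2.69 * (-1.39)^3 ≈ 7.22
i=4: S_4 = -2.69 * (-1.39)^4 ≈ -10.04
i=5: S_5 = -2.69 * (-1.39)^5 ≈ 13.96
The first 6 terms are: [-2.69, 3.74, -5.2, 7.22, -10.04, 13.96]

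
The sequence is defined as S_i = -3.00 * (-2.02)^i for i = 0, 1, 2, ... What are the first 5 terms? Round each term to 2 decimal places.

This is a geometric sequence.
i=0: S_0 = -3.0 * (-2.02)^0 = -3.0
i=1: S_1 = -3.0 * (-2.02)^1 = 6.06
i=2: S_2 = -3.0 * (-2.02)^2 ≈ -12.24
i=3: S_3 = -3.0 * (-2.02)^3 ≈ 24.73
i=4: S_4 = -3.0 * (-2.02)^4 ≈ -49.95
The first 5 terms are: [-3.0, 6.06, -12.24, 24.73, -49.95]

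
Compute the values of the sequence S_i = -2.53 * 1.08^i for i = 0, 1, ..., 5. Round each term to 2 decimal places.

This is a geometric sequence.
i=0: S_0 = -2.53 * 1.08^0 = -2.53
i=1: S_1 = -2.53 * 1.08^1 ≈ -2.73
i=2: S_2 = -2.53 * 1.08^2 ≈ -2.95
i=3: S_3 = -2.53 * 1.08^3 ≈ -3.19
i=4: S_4 = -2.53 * 1.08^4 ≈ -3.44
i=5: S_5 = -2.53 * 1.08^5 ≈ -3.72
The first 6 terms are: [-2.53, -2.73, -2.95, -3.19, -3.44, -3.72]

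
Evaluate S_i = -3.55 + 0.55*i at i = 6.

S_6 = -3.55 + 0.55*6 = -3.55 + 3.3 = -0.25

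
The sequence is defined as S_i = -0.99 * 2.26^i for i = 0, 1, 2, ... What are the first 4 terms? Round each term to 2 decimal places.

This is a geometric sequence.
i=0: S_0 = -0.99 * 2.26^0 = -0.99
i=1: S_1 = -0.99 * 2.26^1 ≈ -2.24
i=2: S_2 = -0.99 * 2.26^2 ≈ -5.06
i=3: S_3 = -0.99 * 2.26^3 ≈ -11.43
The first 4 terms are: [-0.99, -2.24, -5.06, -11.43]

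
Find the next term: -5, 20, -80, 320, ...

Ratios: 20 / -5 = -4.0
This is a geometric sequence with common ratio r = -4.
Next term = 320 * -4 = -1280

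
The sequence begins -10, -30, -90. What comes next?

Ratios: -30 / -10 = 3.0
This is a geometric sequence with common ratio r = 3.
Next term = -90 * 3 = -270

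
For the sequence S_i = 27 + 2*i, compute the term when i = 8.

S_8 = 27 + 2*8 = 27 + 16 = 43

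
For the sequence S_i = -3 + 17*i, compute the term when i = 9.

S_9 = -3 + 17*9 = -3 + 153 = 150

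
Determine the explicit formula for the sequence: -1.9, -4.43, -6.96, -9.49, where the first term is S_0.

Check differences: -4.43 - -1.9 = -2.53
-6.96 - -4.43 = -2.53
Common difference d = -2.53.
First term a = -1.9.
Formula: S_i = -1.90 - 2.53*i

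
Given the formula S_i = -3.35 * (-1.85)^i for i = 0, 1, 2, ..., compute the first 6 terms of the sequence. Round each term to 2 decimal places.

This is a geometric sequence.
i=0: S_0 = -3.35 * (-1.85)^0 = -3.35
i=1: S_1 = -3.35 * (-1.85)^1 ≈ 6.2
i=2: S_2 = -3.35 * (-1.85)^2 ≈ -11.47
i=3: S_3 = -3.35 * (-1.85)^3 ≈ 21.21
i=4: S_4 = -3.35 * (-1.85)^4 ≈ -39.24
i=5: S_5 = -3.35 * (-1.85)^5 ≈ 72.59
The first 6 terms are: [-3.35, 6.2, -11.47, 21.21, -39.24, 72.59]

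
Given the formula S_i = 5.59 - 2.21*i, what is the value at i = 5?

S_5 = 5.59 + -2.21*5 = 5.59 + -11.05 = -5.46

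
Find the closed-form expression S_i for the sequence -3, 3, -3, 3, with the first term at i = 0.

Check ratios: 3 / -3 = -1.0
Common ratio r = -1.
First term a = -3.
Formula: S_i = -3 * (-1)^i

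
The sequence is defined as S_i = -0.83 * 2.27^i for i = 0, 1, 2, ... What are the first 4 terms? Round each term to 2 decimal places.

This is a geometric sequence.
i=0: S_0 = -0.83 * 2.27^0 = -0.83
i=1: S_1 = -0.83 * 2.27^1 ≈ -1.88
i=2: S_2 = -0.83 * 2.27^2 ≈ -4.28
i=3: S_3 = -0.83 * 2.27^3 ≈ -9.71
The first 4 terms are: [-0.83, -1.88, -4.28, -9.71]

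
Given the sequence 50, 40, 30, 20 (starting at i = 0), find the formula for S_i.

Check differences: 40 - 50 = -10
30 - 40 = -10
Common difference d = -10.
First term a = 50.
Formula: S_i = 50 - 10*i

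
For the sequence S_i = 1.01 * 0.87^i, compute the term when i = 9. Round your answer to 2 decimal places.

S_9 = 1.01 * 0.87^9 ≈ 1.01 * 0.2855 ≈ 0.29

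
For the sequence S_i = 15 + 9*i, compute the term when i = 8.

S_8 = 15 + 9*8 = 15 + 72 = 87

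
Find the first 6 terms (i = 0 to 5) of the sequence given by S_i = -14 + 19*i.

This is an arithmetic sequence.
i=0: S_0 = -14 + 19*0 = -14
i=1: S_1 = -14 + 19*1 = 5
i=2: S_2 = -14 + 19*2 = 24
i=3: S_3 = -14 + 19*3 = 43
i=4: S_4 = -14 + 19*4 = 62
i=5: S_5 = -14 + 19*5 = 81
The first 6 terms are: [-14, 5, 24, 43, 62, 81]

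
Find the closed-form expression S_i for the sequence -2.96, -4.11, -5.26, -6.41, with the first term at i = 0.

Check differences: -4.11 - -2.96 = -1.15
-5.26 - -4.11 = -1.15
Common difference d = -1.15.
First term a = -2.96.
Formula: S_i = -2.96 - 1.15*i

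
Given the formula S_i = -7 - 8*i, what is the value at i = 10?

S_10 = -7 + -8*10 = -7 + -80 = -87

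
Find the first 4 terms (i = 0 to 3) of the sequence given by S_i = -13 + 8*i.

This is an arithmetic sequence.
i=0: S_0 = -13 + 8*0 = -13
i=1: S_1 = -13 + 8*1 = -5
i=2: S_2 = -13 + 8*2 = 3
i=3: S_3 = -13 + 8*3 = 11
The first 4 terms are: [-13, -5, 3, 11]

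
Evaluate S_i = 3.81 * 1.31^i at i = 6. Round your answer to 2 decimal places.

S_6 = 3.81 * 1.31^6 ≈ 3.81 * 5.0539 ≈ 19.26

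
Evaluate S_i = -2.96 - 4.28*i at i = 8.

S_8 = -2.96 + -4.28*8 = -2.96 + -34.24 = -37.2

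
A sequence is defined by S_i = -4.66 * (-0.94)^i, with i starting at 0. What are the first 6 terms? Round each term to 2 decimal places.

This is a geometric sequence.
i=0: S_0 = -4.66 * (-0.94)^0 = -4.66
i=1: S_1 = -4.66 * (-0.94)^1 ≈ 4.38
i=2: S_2 = -4.66 * (-0.94)^2 ≈ -4.12
i=3: S_3 = -4.66 * (-0.94)^3 ≈ 3.87
i=4: S_4 = -4.66 * (-0.94)^4 ≈ -3.64
i=5: S_5 = -4.66 * (-0.94)^5 ≈ 3.42
The first 6 terms are: [-4.66, 4.38, -4.12, 3.87, -3.64, 3.42]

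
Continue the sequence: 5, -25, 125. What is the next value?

Ratios: -25 / 5 = -5.0
This is a geometric sequence with common ratio r = -5.
Next term = 125 * -5 = -625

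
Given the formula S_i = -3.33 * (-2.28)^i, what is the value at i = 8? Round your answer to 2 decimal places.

S_8 = -3.33 * (-2.28)^8 ≈ -3.33 * 730.2621 ≈ -2431.77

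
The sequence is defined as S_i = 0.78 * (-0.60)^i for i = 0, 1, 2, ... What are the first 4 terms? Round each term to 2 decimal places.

This is a geometric sequence.
i=0: S_0 = 0.78 * (-0.6)^0 = 0.78
i=1: S_1 = 0.78 * (-0.6)^1 ≈ -0.47
i=2: S_2 = 0.78 * (-0.6)^2 ≈ 0.28
i=3: S_3 = 0.78 * (-0.6)^3 ≈ -0.17
The first 4 terms are: [0.78, -0.47, 0.28, -0.17]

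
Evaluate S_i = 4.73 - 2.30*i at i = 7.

S_7 = 4.73 + -2.3*7 = 4.73 + -16.1 = -11.37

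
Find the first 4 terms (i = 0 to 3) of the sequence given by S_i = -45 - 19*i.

This is an arithmetic sequence.
i=0: S_0 = -45 + -19*0 = -45
i=1: S_1 = -45 + -19*1 = -64
i=2: S_2 = -45 + -19*2 = -83
i=3: S_3 = -45 + -19*3 = -102
The first 4 terms are: [-45, -64, -83, -102]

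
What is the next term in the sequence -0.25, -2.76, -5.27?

Differences: -2.76 - -0.25 = -2.51
This is an arithmetic sequence with common difference d = -2.51.
Next term = -5.27 + -2.51 = -7.78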